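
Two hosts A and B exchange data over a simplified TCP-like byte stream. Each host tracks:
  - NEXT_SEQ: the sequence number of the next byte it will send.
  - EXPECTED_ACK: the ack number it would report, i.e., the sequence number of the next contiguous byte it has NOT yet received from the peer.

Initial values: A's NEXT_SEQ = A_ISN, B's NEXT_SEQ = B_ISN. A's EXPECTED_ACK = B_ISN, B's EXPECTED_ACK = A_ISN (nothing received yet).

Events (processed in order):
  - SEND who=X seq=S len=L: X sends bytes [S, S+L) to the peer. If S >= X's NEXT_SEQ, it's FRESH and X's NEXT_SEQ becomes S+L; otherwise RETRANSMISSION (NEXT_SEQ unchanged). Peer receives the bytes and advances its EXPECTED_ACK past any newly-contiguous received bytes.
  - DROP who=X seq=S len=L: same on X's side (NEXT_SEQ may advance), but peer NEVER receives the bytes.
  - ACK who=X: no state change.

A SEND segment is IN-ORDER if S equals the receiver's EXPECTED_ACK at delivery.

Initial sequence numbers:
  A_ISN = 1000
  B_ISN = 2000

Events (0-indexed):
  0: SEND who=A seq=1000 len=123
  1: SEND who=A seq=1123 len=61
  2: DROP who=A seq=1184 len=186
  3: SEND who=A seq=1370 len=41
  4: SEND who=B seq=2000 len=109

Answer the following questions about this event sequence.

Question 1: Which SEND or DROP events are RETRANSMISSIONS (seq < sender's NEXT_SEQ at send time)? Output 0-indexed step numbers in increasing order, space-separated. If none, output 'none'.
Answer: none

Derivation:
Step 0: SEND seq=1000 -> fresh
Step 1: SEND seq=1123 -> fresh
Step 2: DROP seq=1184 -> fresh
Step 3: SEND seq=1370 -> fresh
Step 4: SEND seq=2000 -> fresh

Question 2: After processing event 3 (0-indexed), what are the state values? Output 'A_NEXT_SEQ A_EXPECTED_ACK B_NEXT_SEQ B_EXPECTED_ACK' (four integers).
After event 0: A_seq=1123 A_ack=2000 B_seq=2000 B_ack=1123
After event 1: A_seq=1184 A_ack=2000 B_seq=2000 B_ack=1184
After event 2: A_seq=1370 A_ack=2000 B_seq=2000 B_ack=1184
After event 3: A_seq=1411 A_ack=2000 B_seq=2000 B_ack=1184

1411 2000 2000 1184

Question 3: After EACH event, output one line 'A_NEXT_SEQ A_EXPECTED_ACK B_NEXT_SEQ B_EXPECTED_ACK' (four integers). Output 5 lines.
1123 2000 2000 1123
1184 2000 2000 1184
1370 2000 2000 1184
1411 2000 2000 1184
1411 2109 2109 1184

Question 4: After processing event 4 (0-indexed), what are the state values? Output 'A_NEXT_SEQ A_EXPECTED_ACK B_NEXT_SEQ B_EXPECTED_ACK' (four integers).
After event 0: A_seq=1123 A_ack=2000 B_seq=2000 B_ack=1123
After event 1: A_seq=1184 A_ack=2000 B_seq=2000 B_ack=1184
After event 2: A_seq=1370 A_ack=2000 B_seq=2000 B_ack=1184
After event 3: A_seq=1411 A_ack=2000 B_seq=2000 B_ack=1184
After event 4: A_seq=1411 A_ack=2109 B_seq=2109 B_ack=1184

1411 2109 2109 1184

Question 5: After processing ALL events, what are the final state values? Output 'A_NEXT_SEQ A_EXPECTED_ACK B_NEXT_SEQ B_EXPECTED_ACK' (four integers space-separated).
Answer: 1411 2109 2109 1184

Derivation:
After event 0: A_seq=1123 A_ack=2000 B_seq=2000 B_ack=1123
After event 1: A_seq=1184 A_ack=2000 B_seq=2000 B_ack=1184
After event 2: A_seq=1370 A_ack=2000 B_seq=2000 B_ack=1184
After event 3: A_seq=1411 A_ack=2000 B_seq=2000 B_ack=1184
After event 4: A_seq=1411 A_ack=2109 B_seq=2109 B_ack=1184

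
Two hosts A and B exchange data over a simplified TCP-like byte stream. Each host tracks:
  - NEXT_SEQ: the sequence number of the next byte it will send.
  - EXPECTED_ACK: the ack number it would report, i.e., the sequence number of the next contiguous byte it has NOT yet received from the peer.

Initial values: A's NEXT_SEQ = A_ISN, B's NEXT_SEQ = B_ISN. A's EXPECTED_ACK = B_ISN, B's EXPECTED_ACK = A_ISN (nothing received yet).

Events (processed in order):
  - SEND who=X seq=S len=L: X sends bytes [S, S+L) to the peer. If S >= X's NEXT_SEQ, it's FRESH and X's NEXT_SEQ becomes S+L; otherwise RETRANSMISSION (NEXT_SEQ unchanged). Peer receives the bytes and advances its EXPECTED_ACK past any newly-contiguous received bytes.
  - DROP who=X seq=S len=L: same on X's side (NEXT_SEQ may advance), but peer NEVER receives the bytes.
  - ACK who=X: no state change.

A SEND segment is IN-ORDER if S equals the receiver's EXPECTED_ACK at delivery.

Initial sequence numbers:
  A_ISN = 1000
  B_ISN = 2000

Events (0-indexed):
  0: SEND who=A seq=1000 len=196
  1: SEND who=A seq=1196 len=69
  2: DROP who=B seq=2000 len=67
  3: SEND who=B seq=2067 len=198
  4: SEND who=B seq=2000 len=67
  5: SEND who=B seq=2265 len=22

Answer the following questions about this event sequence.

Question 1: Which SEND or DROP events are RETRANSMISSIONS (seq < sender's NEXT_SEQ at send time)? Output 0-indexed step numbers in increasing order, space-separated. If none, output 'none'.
Step 0: SEND seq=1000 -> fresh
Step 1: SEND seq=1196 -> fresh
Step 2: DROP seq=2000 -> fresh
Step 3: SEND seq=2067 -> fresh
Step 4: SEND seq=2000 -> retransmit
Step 5: SEND seq=2265 -> fresh

Answer: 4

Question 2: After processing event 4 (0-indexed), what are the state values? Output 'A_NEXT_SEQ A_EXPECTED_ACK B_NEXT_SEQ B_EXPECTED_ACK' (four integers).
After event 0: A_seq=1196 A_ack=2000 B_seq=2000 B_ack=1196
After event 1: A_seq=1265 A_ack=2000 B_seq=2000 B_ack=1265
After event 2: A_seq=1265 A_ack=2000 B_seq=2067 B_ack=1265
After event 3: A_seq=1265 A_ack=2000 B_seq=2265 B_ack=1265
After event 4: A_seq=1265 A_ack=2265 B_seq=2265 B_ack=1265

1265 2265 2265 1265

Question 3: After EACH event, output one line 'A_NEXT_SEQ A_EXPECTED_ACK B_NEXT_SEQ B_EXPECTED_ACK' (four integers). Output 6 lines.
1196 2000 2000 1196
1265 2000 2000 1265
1265 2000 2067 1265
1265 2000 2265 1265
1265 2265 2265 1265
1265 2287 2287 1265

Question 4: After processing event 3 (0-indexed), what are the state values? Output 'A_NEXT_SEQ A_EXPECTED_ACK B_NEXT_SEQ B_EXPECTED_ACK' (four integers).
After event 0: A_seq=1196 A_ack=2000 B_seq=2000 B_ack=1196
After event 1: A_seq=1265 A_ack=2000 B_seq=2000 B_ack=1265
After event 2: A_seq=1265 A_ack=2000 B_seq=2067 B_ack=1265
After event 3: A_seq=1265 A_ack=2000 B_seq=2265 B_ack=1265

1265 2000 2265 1265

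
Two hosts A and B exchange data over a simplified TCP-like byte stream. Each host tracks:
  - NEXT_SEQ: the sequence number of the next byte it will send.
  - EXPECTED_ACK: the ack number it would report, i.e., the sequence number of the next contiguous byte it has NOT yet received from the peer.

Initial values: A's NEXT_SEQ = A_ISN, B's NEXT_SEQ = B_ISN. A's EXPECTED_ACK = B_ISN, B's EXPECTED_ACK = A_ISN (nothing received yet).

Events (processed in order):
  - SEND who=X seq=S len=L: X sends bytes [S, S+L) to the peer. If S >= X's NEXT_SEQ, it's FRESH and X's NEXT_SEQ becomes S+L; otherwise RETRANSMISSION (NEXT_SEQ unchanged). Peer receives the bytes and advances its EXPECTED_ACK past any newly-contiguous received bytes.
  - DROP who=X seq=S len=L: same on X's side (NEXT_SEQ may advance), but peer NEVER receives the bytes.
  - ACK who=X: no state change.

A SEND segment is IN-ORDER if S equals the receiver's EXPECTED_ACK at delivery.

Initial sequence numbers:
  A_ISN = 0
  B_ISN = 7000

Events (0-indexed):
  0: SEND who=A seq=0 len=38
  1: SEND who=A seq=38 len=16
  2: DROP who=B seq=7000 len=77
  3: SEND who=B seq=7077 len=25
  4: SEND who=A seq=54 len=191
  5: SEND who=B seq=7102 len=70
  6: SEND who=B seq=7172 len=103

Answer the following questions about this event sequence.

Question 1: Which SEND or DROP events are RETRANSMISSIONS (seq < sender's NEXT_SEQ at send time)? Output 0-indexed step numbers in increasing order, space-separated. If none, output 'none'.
Answer: none

Derivation:
Step 0: SEND seq=0 -> fresh
Step 1: SEND seq=38 -> fresh
Step 2: DROP seq=7000 -> fresh
Step 3: SEND seq=7077 -> fresh
Step 4: SEND seq=54 -> fresh
Step 5: SEND seq=7102 -> fresh
Step 6: SEND seq=7172 -> fresh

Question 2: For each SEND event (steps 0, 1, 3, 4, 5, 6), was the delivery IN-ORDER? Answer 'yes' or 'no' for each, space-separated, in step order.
Answer: yes yes no yes no no

Derivation:
Step 0: SEND seq=0 -> in-order
Step 1: SEND seq=38 -> in-order
Step 3: SEND seq=7077 -> out-of-order
Step 4: SEND seq=54 -> in-order
Step 5: SEND seq=7102 -> out-of-order
Step 6: SEND seq=7172 -> out-of-order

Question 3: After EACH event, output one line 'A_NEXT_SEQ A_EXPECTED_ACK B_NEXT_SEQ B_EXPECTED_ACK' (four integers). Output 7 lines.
38 7000 7000 38
54 7000 7000 54
54 7000 7077 54
54 7000 7102 54
245 7000 7102 245
245 7000 7172 245
245 7000 7275 245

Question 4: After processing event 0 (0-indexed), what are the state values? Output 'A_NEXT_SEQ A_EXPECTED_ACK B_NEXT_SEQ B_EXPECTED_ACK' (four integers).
After event 0: A_seq=38 A_ack=7000 B_seq=7000 B_ack=38

38 7000 7000 38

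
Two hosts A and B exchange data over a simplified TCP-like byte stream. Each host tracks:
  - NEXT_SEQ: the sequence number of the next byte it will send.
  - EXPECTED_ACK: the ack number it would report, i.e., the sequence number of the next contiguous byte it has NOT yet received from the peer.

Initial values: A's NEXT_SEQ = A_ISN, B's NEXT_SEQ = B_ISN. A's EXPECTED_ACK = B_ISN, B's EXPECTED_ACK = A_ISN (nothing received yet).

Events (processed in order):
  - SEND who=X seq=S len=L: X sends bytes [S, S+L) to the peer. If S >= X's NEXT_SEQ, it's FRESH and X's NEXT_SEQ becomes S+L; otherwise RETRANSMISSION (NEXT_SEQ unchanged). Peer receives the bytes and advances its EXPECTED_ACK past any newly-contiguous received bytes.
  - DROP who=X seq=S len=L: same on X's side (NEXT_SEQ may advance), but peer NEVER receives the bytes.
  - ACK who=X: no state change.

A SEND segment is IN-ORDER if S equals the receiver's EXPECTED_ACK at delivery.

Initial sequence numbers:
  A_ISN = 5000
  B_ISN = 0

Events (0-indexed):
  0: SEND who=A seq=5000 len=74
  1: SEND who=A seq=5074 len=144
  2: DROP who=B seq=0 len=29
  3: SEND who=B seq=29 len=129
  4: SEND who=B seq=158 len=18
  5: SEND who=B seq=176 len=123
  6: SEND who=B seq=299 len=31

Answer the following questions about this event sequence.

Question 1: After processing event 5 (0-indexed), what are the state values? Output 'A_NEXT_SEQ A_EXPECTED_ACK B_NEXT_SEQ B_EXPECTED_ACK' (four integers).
After event 0: A_seq=5074 A_ack=0 B_seq=0 B_ack=5074
After event 1: A_seq=5218 A_ack=0 B_seq=0 B_ack=5218
After event 2: A_seq=5218 A_ack=0 B_seq=29 B_ack=5218
After event 3: A_seq=5218 A_ack=0 B_seq=158 B_ack=5218
After event 4: A_seq=5218 A_ack=0 B_seq=176 B_ack=5218
After event 5: A_seq=5218 A_ack=0 B_seq=299 B_ack=5218

5218 0 299 5218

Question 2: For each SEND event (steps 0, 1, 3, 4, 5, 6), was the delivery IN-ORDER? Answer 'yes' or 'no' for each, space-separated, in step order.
Answer: yes yes no no no no

Derivation:
Step 0: SEND seq=5000 -> in-order
Step 1: SEND seq=5074 -> in-order
Step 3: SEND seq=29 -> out-of-order
Step 4: SEND seq=158 -> out-of-order
Step 5: SEND seq=176 -> out-of-order
Step 6: SEND seq=299 -> out-of-order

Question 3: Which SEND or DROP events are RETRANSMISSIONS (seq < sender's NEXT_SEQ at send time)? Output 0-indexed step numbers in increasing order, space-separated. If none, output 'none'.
Step 0: SEND seq=5000 -> fresh
Step 1: SEND seq=5074 -> fresh
Step 2: DROP seq=0 -> fresh
Step 3: SEND seq=29 -> fresh
Step 4: SEND seq=158 -> fresh
Step 5: SEND seq=176 -> fresh
Step 6: SEND seq=299 -> fresh

Answer: none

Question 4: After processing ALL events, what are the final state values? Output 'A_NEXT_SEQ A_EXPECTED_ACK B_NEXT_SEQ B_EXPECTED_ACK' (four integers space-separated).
Answer: 5218 0 330 5218

Derivation:
After event 0: A_seq=5074 A_ack=0 B_seq=0 B_ack=5074
After event 1: A_seq=5218 A_ack=0 B_seq=0 B_ack=5218
After event 2: A_seq=5218 A_ack=0 B_seq=29 B_ack=5218
After event 3: A_seq=5218 A_ack=0 B_seq=158 B_ack=5218
After event 4: A_seq=5218 A_ack=0 B_seq=176 B_ack=5218
After event 5: A_seq=5218 A_ack=0 B_seq=299 B_ack=5218
After event 6: A_seq=5218 A_ack=0 B_seq=330 B_ack=5218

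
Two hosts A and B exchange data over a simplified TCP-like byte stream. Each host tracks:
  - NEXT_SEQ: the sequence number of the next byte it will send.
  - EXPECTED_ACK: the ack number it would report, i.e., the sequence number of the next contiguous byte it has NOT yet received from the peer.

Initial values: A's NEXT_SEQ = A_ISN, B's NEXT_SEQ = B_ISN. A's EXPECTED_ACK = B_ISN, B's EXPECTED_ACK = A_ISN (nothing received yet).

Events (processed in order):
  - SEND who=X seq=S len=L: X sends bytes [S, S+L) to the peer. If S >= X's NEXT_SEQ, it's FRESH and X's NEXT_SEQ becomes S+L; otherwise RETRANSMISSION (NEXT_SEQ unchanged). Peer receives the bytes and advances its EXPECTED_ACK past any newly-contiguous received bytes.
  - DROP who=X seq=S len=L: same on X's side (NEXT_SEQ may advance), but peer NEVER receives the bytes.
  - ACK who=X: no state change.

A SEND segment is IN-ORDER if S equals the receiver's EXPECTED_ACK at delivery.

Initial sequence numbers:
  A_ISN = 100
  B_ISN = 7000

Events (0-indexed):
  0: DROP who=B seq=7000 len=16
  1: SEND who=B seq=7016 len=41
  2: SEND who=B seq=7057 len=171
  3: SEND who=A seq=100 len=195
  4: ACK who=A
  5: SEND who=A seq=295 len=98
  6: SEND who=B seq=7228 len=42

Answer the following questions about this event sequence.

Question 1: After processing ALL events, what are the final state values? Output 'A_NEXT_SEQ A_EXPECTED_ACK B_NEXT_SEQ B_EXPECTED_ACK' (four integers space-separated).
After event 0: A_seq=100 A_ack=7000 B_seq=7016 B_ack=100
After event 1: A_seq=100 A_ack=7000 B_seq=7057 B_ack=100
After event 2: A_seq=100 A_ack=7000 B_seq=7228 B_ack=100
After event 3: A_seq=295 A_ack=7000 B_seq=7228 B_ack=295
After event 4: A_seq=295 A_ack=7000 B_seq=7228 B_ack=295
After event 5: A_seq=393 A_ack=7000 B_seq=7228 B_ack=393
After event 6: A_seq=393 A_ack=7000 B_seq=7270 B_ack=393

Answer: 393 7000 7270 393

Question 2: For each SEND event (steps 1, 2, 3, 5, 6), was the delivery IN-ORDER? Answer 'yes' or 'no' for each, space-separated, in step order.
Step 1: SEND seq=7016 -> out-of-order
Step 2: SEND seq=7057 -> out-of-order
Step 3: SEND seq=100 -> in-order
Step 5: SEND seq=295 -> in-order
Step 6: SEND seq=7228 -> out-of-order

Answer: no no yes yes no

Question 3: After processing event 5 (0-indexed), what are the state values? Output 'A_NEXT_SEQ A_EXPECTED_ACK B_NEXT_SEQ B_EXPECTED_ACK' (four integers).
After event 0: A_seq=100 A_ack=7000 B_seq=7016 B_ack=100
After event 1: A_seq=100 A_ack=7000 B_seq=7057 B_ack=100
After event 2: A_seq=100 A_ack=7000 B_seq=7228 B_ack=100
After event 3: A_seq=295 A_ack=7000 B_seq=7228 B_ack=295
After event 4: A_seq=295 A_ack=7000 B_seq=7228 B_ack=295
After event 5: A_seq=393 A_ack=7000 B_seq=7228 B_ack=393

393 7000 7228 393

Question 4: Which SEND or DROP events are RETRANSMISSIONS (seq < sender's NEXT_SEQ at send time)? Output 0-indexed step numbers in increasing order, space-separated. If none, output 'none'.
Answer: none

Derivation:
Step 0: DROP seq=7000 -> fresh
Step 1: SEND seq=7016 -> fresh
Step 2: SEND seq=7057 -> fresh
Step 3: SEND seq=100 -> fresh
Step 5: SEND seq=295 -> fresh
Step 6: SEND seq=7228 -> fresh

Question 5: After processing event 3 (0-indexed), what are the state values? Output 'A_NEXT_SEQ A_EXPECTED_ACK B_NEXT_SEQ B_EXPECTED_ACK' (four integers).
After event 0: A_seq=100 A_ack=7000 B_seq=7016 B_ack=100
After event 1: A_seq=100 A_ack=7000 B_seq=7057 B_ack=100
After event 2: A_seq=100 A_ack=7000 B_seq=7228 B_ack=100
After event 3: A_seq=295 A_ack=7000 B_seq=7228 B_ack=295

295 7000 7228 295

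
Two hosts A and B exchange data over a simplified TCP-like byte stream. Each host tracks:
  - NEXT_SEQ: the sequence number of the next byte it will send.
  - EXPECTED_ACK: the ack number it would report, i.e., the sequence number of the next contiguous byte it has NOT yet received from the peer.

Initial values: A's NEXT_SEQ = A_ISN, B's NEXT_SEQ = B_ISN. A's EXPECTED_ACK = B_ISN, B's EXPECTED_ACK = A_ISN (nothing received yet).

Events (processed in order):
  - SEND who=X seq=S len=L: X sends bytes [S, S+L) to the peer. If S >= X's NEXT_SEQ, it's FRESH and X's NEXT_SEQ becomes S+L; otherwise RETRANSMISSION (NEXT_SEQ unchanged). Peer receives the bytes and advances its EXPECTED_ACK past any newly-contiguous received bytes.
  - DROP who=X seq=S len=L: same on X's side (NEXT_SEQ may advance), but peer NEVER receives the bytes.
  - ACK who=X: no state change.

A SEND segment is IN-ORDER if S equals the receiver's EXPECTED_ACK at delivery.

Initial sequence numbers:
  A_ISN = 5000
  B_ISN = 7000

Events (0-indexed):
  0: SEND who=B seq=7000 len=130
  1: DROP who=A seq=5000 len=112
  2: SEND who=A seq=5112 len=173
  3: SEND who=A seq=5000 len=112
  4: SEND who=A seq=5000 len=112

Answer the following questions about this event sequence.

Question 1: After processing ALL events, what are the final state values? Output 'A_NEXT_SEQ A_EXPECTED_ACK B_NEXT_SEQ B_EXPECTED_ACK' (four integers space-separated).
Answer: 5285 7130 7130 5285

Derivation:
After event 0: A_seq=5000 A_ack=7130 B_seq=7130 B_ack=5000
After event 1: A_seq=5112 A_ack=7130 B_seq=7130 B_ack=5000
After event 2: A_seq=5285 A_ack=7130 B_seq=7130 B_ack=5000
After event 3: A_seq=5285 A_ack=7130 B_seq=7130 B_ack=5285
After event 4: A_seq=5285 A_ack=7130 B_seq=7130 B_ack=5285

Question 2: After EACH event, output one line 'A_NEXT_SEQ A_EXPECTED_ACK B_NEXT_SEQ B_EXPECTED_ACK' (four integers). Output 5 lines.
5000 7130 7130 5000
5112 7130 7130 5000
5285 7130 7130 5000
5285 7130 7130 5285
5285 7130 7130 5285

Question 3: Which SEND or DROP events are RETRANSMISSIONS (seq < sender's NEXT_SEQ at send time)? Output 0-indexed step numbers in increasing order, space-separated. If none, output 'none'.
Step 0: SEND seq=7000 -> fresh
Step 1: DROP seq=5000 -> fresh
Step 2: SEND seq=5112 -> fresh
Step 3: SEND seq=5000 -> retransmit
Step 4: SEND seq=5000 -> retransmit

Answer: 3 4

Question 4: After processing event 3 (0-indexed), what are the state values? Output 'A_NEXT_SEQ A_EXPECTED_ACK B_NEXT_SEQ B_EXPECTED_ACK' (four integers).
After event 0: A_seq=5000 A_ack=7130 B_seq=7130 B_ack=5000
After event 1: A_seq=5112 A_ack=7130 B_seq=7130 B_ack=5000
After event 2: A_seq=5285 A_ack=7130 B_seq=7130 B_ack=5000
After event 3: A_seq=5285 A_ack=7130 B_seq=7130 B_ack=5285

5285 7130 7130 5285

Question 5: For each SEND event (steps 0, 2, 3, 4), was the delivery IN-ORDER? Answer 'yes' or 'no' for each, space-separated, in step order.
Answer: yes no yes no

Derivation:
Step 0: SEND seq=7000 -> in-order
Step 2: SEND seq=5112 -> out-of-order
Step 3: SEND seq=5000 -> in-order
Step 4: SEND seq=5000 -> out-of-order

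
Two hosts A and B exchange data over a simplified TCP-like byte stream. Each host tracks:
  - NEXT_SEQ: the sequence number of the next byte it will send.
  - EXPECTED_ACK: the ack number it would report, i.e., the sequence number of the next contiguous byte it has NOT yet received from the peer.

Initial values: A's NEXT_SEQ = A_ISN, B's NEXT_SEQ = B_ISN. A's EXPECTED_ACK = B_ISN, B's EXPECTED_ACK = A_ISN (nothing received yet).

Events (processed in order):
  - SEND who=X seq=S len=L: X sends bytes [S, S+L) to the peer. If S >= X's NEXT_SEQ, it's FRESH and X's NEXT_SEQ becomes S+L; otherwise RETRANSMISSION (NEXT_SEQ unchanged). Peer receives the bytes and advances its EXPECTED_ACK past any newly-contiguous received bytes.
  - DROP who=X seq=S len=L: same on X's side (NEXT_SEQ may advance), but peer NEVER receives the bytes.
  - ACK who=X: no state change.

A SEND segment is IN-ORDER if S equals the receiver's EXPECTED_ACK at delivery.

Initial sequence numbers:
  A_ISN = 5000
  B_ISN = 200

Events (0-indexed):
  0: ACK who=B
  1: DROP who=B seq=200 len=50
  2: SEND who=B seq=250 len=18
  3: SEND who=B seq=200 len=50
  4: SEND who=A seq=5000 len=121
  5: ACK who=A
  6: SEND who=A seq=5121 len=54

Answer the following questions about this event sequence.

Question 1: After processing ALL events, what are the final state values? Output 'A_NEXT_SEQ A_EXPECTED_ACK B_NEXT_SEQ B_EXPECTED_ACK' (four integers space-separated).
Answer: 5175 268 268 5175

Derivation:
After event 0: A_seq=5000 A_ack=200 B_seq=200 B_ack=5000
After event 1: A_seq=5000 A_ack=200 B_seq=250 B_ack=5000
After event 2: A_seq=5000 A_ack=200 B_seq=268 B_ack=5000
After event 3: A_seq=5000 A_ack=268 B_seq=268 B_ack=5000
After event 4: A_seq=5121 A_ack=268 B_seq=268 B_ack=5121
After event 5: A_seq=5121 A_ack=268 B_seq=268 B_ack=5121
After event 6: A_seq=5175 A_ack=268 B_seq=268 B_ack=5175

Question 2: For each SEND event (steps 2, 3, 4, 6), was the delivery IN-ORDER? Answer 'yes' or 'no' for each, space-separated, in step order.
Step 2: SEND seq=250 -> out-of-order
Step 3: SEND seq=200 -> in-order
Step 4: SEND seq=5000 -> in-order
Step 6: SEND seq=5121 -> in-order

Answer: no yes yes yes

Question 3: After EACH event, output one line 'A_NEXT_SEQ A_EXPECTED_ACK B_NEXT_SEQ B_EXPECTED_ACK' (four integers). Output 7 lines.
5000 200 200 5000
5000 200 250 5000
5000 200 268 5000
5000 268 268 5000
5121 268 268 5121
5121 268 268 5121
5175 268 268 5175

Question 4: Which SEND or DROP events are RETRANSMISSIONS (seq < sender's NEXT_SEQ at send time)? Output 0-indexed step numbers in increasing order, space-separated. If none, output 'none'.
Step 1: DROP seq=200 -> fresh
Step 2: SEND seq=250 -> fresh
Step 3: SEND seq=200 -> retransmit
Step 4: SEND seq=5000 -> fresh
Step 6: SEND seq=5121 -> fresh

Answer: 3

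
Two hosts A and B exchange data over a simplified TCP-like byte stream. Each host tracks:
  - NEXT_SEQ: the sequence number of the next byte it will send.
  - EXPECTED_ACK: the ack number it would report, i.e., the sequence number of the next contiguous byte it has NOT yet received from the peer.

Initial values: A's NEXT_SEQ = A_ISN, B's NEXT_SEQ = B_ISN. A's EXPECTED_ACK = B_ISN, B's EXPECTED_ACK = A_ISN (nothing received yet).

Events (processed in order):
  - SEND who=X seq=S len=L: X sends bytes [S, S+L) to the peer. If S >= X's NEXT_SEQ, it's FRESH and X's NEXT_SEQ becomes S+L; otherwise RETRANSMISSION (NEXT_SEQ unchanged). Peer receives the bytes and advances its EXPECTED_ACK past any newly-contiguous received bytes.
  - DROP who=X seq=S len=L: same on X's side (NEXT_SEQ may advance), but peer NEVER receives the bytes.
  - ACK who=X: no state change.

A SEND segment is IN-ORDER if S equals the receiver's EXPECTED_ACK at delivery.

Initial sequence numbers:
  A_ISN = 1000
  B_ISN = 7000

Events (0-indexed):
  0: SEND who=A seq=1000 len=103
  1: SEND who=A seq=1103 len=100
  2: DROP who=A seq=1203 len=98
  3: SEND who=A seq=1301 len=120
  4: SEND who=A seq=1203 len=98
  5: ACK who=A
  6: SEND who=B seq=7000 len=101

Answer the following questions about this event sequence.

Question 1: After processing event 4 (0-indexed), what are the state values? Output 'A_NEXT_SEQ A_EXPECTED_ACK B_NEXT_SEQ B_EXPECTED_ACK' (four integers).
After event 0: A_seq=1103 A_ack=7000 B_seq=7000 B_ack=1103
After event 1: A_seq=1203 A_ack=7000 B_seq=7000 B_ack=1203
After event 2: A_seq=1301 A_ack=7000 B_seq=7000 B_ack=1203
After event 3: A_seq=1421 A_ack=7000 B_seq=7000 B_ack=1203
After event 4: A_seq=1421 A_ack=7000 B_seq=7000 B_ack=1421

1421 7000 7000 1421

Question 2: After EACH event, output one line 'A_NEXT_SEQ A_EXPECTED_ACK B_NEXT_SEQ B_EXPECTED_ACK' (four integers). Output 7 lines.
1103 7000 7000 1103
1203 7000 7000 1203
1301 7000 7000 1203
1421 7000 7000 1203
1421 7000 7000 1421
1421 7000 7000 1421
1421 7101 7101 1421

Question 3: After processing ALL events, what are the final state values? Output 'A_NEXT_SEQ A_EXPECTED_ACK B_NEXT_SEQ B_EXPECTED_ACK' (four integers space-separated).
Answer: 1421 7101 7101 1421

Derivation:
After event 0: A_seq=1103 A_ack=7000 B_seq=7000 B_ack=1103
After event 1: A_seq=1203 A_ack=7000 B_seq=7000 B_ack=1203
After event 2: A_seq=1301 A_ack=7000 B_seq=7000 B_ack=1203
After event 3: A_seq=1421 A_ack=7000 B_seq=7000 B_ack=1203
After event 4: A_seq=1421 A_ack=7000 B_seq=7000 B_ack=1421
After event 5: A_seq=1421 A_ack=7000 B_seq=7000 B_ack=1421
After event 6: A_seq=1421 A_ack=7101 B_seq=7101 B_ack=1421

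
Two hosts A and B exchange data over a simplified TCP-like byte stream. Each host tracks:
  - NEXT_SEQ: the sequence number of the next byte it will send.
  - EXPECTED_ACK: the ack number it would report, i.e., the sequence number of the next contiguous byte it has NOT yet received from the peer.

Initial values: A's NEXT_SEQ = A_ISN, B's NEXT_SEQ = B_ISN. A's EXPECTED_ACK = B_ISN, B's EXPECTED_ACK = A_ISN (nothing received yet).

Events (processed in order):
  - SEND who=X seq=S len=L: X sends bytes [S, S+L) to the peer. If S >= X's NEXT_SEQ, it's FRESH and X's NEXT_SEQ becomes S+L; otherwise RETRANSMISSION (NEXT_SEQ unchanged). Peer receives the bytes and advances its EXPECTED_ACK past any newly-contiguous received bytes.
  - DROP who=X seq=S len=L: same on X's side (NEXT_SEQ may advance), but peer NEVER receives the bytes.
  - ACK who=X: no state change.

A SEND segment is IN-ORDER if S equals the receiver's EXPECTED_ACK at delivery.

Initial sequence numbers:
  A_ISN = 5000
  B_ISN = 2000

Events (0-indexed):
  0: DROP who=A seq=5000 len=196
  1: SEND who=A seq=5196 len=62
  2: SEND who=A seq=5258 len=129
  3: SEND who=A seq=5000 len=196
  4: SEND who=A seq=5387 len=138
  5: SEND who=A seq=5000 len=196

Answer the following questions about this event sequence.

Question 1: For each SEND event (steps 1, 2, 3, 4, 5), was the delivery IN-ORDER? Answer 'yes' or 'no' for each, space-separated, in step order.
Answer: no no yes yes no

Derivation:
Step 1: SEND seq=5196 -> out-of-order
Step 2: SEND seq=5258 -> out-of-order
Step 3: SEND seq=5000 -> in-order
Step 4: SEND seq=5387 -> in-order
Step 5: SEND seq=5000 -> out-of-order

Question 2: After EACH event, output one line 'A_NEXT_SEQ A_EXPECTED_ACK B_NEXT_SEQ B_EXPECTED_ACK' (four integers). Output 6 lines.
5196 2000 2000 5000
5258 2000 2000 5000
5387 2000 2000 5000
5387 2000 2000 5387
5525 2000 2000 5525
5525 2000 2000 5525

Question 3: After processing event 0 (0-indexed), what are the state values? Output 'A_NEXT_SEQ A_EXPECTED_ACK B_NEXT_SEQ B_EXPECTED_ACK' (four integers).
After event 0: A_seq=5196 A_ack=2000 B_seq=2000 B_ack=5000

5196 2000 2000 5000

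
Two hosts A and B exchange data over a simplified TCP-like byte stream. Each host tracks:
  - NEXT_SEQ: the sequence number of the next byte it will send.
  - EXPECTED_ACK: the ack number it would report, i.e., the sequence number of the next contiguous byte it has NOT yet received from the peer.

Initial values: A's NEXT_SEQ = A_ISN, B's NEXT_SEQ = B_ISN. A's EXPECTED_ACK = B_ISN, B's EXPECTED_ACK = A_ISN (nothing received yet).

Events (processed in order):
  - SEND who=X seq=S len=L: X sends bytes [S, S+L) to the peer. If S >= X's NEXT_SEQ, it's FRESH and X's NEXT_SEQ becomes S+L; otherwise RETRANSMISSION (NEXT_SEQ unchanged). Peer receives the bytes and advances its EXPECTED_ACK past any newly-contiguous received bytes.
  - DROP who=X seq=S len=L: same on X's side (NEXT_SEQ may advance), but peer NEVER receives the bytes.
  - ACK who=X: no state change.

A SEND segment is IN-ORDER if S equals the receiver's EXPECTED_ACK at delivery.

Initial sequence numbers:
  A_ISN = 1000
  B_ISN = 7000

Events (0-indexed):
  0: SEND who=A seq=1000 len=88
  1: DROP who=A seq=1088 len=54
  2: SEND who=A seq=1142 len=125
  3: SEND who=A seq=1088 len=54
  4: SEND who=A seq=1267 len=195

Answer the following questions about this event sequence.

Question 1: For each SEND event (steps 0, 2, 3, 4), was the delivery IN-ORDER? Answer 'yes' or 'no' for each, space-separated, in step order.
Step 0: SEND seq=1000 -> in-order
Step 2: SEND seq=1142 -> out-of-order
Step 3: SEND seq=1088 -> in-order
Step 4: SEND seq=1267 -> in-order

Answer: yes no yes yes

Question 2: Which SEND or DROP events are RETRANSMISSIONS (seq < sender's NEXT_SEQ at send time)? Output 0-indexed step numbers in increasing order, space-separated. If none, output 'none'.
Answer: 3

Derivation:
Step 0: SEND seq=1000 -> fresh
Step 1: DROP seq=1088 -> fresh
Step 2: SEND seq=1142 -> fresh
Step 3: SEND seq=1088 -> retransmit
Step 4: SEND seq=1267 -> fresh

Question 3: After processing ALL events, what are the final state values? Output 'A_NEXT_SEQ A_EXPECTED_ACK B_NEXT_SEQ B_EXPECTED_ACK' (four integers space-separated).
Answer: 1462 7000 7000 1462

Derivation:
After event 0: A_seq=1088 A_ack=7000 B_seq=7000 B_ack=1088
After event 1: A_seq=1142 A_ack=7000 B_seq=7000 B_ack=1088
After event 2: A_seq=1267 A_ack=7000 B_seq=7000 B_ack=1088
After event 3: A_seq=1267 A_ack=7000 B_seq=7000 B_ack=1267
After event 4: A_seq=1462 A_ack=7000 B_seq=7000 B_ack=1462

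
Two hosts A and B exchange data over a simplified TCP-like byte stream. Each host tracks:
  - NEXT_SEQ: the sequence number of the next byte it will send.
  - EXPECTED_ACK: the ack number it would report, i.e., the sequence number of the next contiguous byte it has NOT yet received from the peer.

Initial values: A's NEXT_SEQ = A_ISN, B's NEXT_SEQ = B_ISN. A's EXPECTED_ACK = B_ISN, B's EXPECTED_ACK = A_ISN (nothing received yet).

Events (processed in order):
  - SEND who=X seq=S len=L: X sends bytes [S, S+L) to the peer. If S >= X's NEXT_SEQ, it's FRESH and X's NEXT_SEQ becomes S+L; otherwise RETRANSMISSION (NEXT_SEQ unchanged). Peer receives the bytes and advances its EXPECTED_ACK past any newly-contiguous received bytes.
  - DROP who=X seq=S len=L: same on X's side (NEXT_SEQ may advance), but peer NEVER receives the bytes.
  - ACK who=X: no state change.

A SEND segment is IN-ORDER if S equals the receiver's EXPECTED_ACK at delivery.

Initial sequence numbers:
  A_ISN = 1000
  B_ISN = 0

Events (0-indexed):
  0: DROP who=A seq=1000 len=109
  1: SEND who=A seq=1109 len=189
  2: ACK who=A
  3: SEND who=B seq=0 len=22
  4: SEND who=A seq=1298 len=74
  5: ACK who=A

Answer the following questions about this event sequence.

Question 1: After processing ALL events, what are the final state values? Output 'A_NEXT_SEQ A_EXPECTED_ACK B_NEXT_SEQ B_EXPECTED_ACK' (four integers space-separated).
Answer: 1372 22 22 1000

Derivation:
After event 0: A_seq=1109 A_ack=0 B_seq=0 B_ack=1000
After event 1: A_seq=1298 A_ack=0 B_seq=0 B_ack=1000
After event 2: A_seq=1298 A_ack=0 B_seq=0 B_ack=1000
After event 3: A_seq=1298 A_ack=22 B_seq=22 B_ack=1000
After event 4: A_seq=1372 A_ack=22 B_seq=22 B_ack=1000
After event 5: A_seq=1372 A_ack=22 B_seq=22 B_ack=1000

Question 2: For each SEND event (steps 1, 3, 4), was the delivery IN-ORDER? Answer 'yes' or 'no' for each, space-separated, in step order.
Step 1: SEND seq=1109 -> out-of-order
Step 3: SEND seq=0 -> in-order
Step 4: SEND seq=1298 -> out-of-order

Answer: no yes no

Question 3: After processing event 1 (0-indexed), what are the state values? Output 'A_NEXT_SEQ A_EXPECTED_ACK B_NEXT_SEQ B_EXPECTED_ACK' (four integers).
After event 0: A_seq=1109 A_ack=0 B_seq=0 B_ack=1000
After event 1: A_seq=1298 A_ack=0 B_seq=0 B_ack=1000

1298 0 0 1000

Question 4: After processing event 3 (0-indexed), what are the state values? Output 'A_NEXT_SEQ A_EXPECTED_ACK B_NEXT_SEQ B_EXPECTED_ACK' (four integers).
After event 0: A_seq=1109 A_ack=0 B_seq=0 B_ack=1000
After event 1: A_seq=1298 A_ack=0 B_seq=0 B_ack=1000
After event 2: A_seq=1298 A_ack=0 B_seq=0 B_ack=1000
After event 3: A_seq=1298 A_ack=22 B_seq=22 B_ack=1000

1298 22 22 1000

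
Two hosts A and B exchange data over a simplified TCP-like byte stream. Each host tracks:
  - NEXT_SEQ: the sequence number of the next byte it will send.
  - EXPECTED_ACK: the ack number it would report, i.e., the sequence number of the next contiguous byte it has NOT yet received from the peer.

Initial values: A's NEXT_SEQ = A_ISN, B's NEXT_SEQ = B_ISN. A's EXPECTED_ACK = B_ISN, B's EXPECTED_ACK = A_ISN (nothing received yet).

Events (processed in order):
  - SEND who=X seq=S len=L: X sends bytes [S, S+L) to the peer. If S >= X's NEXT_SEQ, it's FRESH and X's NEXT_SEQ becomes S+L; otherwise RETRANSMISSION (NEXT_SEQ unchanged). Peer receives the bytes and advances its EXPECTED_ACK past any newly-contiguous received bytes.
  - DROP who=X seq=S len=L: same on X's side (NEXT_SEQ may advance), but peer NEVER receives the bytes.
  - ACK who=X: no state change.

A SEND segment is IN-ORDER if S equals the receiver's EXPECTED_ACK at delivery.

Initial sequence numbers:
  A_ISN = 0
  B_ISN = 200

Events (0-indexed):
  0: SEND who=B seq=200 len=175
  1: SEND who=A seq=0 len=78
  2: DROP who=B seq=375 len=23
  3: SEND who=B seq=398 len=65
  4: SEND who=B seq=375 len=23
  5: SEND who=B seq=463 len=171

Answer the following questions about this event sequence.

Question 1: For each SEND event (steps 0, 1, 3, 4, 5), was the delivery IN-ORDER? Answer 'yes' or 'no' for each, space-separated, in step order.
Answer: yes yes no yes yes

Derivation:
Step 0: SEND seq=200 -> in-order
Step 1: SEND seq=0 -> in-order
Step 3: SEND seq=398 -> out-of-order
Step 4: SEND seq=375 -> in-order
Step 5: SEND seq=463 -> in-order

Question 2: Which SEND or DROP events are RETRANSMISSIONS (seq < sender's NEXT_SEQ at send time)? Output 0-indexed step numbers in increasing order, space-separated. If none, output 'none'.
Answer: 4

Derivation:
Step 0: SEND seq=200 -> fresh
Step 1: SEND seq=0 -> fresh
Step 2: DROP seq=375 -> fresh
Step 3: SEND seq=398 -> fresh
Step 4: SEND seq=375 -> retransmit
Step 5: SEND seq=463 -> fresh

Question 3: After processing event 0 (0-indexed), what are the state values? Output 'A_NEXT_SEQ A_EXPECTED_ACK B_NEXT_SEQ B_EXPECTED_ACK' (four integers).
After event 0: A_seq=0 A_ack=375 B_seq=375 B_ack=0

0 375 375 0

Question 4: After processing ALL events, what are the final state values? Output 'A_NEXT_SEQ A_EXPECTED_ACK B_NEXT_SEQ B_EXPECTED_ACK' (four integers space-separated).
After event 0: A_seq=0 A_ack=375 B_seq=375 B_ack=0
After event 1: A_seq=78 A_ack=375 B_seq=375 B_ack=78
After event 2: A_seq=78 A_ack=375 B_seq=398 B_ack=78
After event 3: A_seq=78 A_ack=375 B_seq=463 B_ack=78
After event 4: A_seq=78 A_ack=463 B_seq=463 B_ack=78
After event 5: A_seq=78 A_ack=634 B_seq=634 B_ack=78

Answer: 78 634 634 78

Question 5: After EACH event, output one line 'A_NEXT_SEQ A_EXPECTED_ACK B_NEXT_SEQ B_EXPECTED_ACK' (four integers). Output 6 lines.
0 375 375 0
78 375 375 78
78 375 398 78
78 375 463 78
78 463 463 78
78 634 634 78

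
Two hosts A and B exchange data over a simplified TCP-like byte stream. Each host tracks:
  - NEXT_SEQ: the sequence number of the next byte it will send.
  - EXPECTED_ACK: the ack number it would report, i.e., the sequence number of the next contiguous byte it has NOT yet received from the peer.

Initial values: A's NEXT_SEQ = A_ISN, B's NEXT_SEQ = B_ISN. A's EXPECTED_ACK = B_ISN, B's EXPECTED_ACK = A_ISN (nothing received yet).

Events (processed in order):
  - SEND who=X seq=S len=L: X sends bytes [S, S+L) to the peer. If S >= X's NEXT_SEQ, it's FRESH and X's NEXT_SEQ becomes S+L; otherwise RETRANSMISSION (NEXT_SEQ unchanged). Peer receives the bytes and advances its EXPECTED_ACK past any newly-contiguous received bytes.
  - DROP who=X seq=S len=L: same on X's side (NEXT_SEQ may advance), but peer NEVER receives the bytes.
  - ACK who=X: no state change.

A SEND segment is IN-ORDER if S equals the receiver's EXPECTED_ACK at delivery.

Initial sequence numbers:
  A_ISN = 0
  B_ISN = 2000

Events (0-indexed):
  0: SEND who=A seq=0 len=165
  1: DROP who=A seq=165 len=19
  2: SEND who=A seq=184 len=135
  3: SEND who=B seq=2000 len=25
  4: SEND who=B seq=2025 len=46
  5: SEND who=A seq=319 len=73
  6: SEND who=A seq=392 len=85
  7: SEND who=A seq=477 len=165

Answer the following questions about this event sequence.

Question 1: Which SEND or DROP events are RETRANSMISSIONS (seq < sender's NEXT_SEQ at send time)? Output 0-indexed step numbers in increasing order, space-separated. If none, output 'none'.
Answer: none

Derivation:
Step 0: SEND seq=0 -> fresh
Step 1: DROP seq=165 -> fresh
Step 2: SEND seq=184 -> fresh
Step 3: SEND seq=2000 -> fresh
Step 4: SEND seq=2025 -> fresh
Step 5: SEND seq=319 -> fresh
Step 6: SEND seq=392 -> fresh
Step 7: SEND seq=477 -> fresh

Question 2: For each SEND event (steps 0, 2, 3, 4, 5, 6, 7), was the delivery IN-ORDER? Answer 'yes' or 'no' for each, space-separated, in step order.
Step 0: SEND seq=0 -> in-order
Step 2: SEND seq=184 -> out-of-order
Step 3: SEND seq=2000 -> in-order
Step 4: SEND seq=2025 -> in-order
Step 5: SEND seq=319 -> out-of-order
Step 6: SEND seq=392 -> out-of-order
Step 7: SEND seq=477 -> out-of-order

Answer: yes no yes yes no no no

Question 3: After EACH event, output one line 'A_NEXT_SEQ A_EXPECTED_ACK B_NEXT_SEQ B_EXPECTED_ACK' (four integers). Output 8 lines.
165 2000 2000 165
184 2000 2000 165
319 2000 2000 165
319 2025 2025 165
319 2071 2071 165
392 2071 2071 165
477 2071 2071 165
642 2071 2071 165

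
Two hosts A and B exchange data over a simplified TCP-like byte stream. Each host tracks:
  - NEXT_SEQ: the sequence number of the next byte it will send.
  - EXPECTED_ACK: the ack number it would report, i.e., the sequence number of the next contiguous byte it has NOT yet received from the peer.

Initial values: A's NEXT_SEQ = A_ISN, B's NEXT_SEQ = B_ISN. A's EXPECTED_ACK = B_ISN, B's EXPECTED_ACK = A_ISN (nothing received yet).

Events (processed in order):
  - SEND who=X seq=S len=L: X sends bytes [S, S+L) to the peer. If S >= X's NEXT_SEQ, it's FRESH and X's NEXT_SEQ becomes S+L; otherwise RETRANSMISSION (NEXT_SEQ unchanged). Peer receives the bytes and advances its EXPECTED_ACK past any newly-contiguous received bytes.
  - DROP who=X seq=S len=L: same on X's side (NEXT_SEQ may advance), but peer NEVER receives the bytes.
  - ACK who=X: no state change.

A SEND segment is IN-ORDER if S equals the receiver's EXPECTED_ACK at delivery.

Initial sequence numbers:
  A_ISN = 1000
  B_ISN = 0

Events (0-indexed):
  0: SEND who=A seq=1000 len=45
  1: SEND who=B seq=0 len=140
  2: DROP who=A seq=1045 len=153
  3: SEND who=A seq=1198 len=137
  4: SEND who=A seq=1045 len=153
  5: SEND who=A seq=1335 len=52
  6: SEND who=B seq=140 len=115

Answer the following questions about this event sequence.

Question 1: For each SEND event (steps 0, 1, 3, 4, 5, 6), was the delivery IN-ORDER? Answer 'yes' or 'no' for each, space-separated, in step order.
Answer: yes yes no yes yes yes

Derivation:
Step 0: SEND seq=1000 -> in-order
Step 1: SEND seq=0 -> in-order
Step 3: SEND seq=1198 -> out-of-order
Step 4: SEND seq=1045 -> in-order
Step 5: SEND seq=1335 -> in-order
Step 6: SEND seq=140 -> in-order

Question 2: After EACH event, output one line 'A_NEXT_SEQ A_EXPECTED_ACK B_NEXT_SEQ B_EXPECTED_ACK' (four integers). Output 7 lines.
1045 0 0 1045
1045 140 140 1045
1198 140 140 1045
1335 140 140 1045
1335 140 140 1335
1387 140 140 1387
1387 255 255 1387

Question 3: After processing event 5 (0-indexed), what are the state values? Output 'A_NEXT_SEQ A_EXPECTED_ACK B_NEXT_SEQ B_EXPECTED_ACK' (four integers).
After event 0: A_seq=1045 A_ack=0 B_seq=0 B_ack=1045
After event 1: A_seq=1045 A_ack=140 B_seq=140 B_ack=1045
After event 2: A_seq=1198 A_ack=140 B_seq=140 B_ack=1045
After event 3: A_seq=1335 A_ack=140 B_seq=140 B_ack=1045
After event 4: A_seq=1335 A_ack=140 B_seq=140 B_ack=1335
After event 5: A_seq=1387 A_ack=140 B_seq=140 B_ack=1387

1387 140 140 1387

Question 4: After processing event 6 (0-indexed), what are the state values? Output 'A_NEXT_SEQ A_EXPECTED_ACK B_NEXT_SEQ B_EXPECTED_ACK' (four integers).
After event 0: A_seq=1045 A_ack=0 B_seq=0 B_ack=1045
After event 1: A_seq=1045 A_ack=140 B_seq=140 B_ack=1045
After event 2: A_seq=1198 A_ack=140 B_seq=140 B_ack=1045
After event 3: A_seq=1335 A_ack=140 B_seq=140 B_ack=1045
After event 4: A_seq=1335 A_ack=140 B_seq=140 B_ack=1335
After event 5: A_seq=1387 A_ack=140 B_seq=140 B_ack=1387
After event 6: A_seq=1387 A_ack=255 B_seq=255 B_ack=1387

1387 255 255 1387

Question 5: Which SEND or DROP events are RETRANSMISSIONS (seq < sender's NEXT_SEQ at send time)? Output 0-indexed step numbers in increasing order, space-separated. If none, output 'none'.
Answer: 4

Derivation:
Step 0: SEND seq=1000 -> fresh
Step 1: SEND seq=0 -> fresh
Step 2: DROP seq=1045 -> fresh
Step 3: SEND seq=1198 -> fresh
Step 4: SEND seq=1045 -> retransmit
Step 5: SEND seq=1335 -> fresh
Step 6: SEND seq=140 -> fresh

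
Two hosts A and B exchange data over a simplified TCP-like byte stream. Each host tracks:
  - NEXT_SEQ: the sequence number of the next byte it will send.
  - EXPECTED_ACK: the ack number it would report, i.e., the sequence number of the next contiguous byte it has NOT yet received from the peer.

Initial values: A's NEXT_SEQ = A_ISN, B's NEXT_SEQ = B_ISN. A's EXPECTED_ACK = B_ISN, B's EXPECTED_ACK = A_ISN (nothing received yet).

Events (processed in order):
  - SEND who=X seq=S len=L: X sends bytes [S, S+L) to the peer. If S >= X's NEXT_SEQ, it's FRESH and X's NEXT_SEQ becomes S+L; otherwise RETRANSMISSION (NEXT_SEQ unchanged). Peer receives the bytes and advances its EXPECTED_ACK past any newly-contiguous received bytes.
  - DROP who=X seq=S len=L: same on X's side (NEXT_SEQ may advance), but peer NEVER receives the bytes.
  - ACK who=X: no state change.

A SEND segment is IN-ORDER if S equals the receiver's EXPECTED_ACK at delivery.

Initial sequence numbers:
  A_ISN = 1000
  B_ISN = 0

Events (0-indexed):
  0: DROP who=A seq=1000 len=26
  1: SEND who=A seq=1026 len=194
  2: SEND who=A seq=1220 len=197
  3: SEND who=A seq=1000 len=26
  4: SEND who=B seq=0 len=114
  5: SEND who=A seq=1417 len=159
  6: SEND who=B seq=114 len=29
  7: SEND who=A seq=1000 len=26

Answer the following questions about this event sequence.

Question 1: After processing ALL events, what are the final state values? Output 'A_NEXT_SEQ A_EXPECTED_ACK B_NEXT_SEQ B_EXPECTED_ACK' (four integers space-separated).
Answer: 1576 143 143 1576

Derivation:
After event 0: A_seq=1026 A_ack=0 B_seq=0 B_ack=1000
After event 1: A_seq=1220 A_ack=0 B_seq=0 B_ack=1000
After event 2: A_seq=1417 A_ack=0 B_seq=0 B_ack=1000
After event 3: A_seq=1417 A_ack=0 B_seq=0 B_ack=1417
After event 4: A_seq=1417 A_ack=114 B_seq=114 B_ack=1417
After event 5: A_seq=1576 A_ack=114 B_seq=114 B_ack=1576
After event 6: A_seq=1576 A_ack=143 B_seq=143 B_ack=1576
After event 7: A_seq=1576 A_ack=143 B_seq=143 B_ack=1576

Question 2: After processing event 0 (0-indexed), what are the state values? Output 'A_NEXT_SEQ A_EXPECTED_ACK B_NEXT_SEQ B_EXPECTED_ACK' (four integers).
After event 0: A_seq=1026 A_ack=0 B_seq=0 B_ack=1000

1026 0 0 1000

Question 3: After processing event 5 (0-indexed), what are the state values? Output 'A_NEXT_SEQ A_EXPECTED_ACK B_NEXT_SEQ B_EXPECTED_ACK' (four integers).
After event 0: A_seq=1026 A_ack=0 B_seq=0 B_ack=1000
After event 1: A_seq=1220 A_ack=0 B_seq=0 B_ack=1000
After event 2: A_seq=1417 A_ack=0 B_seq=0 B_ack=1000
After event 3: A_seq=1417 A_ack=0 B_seq=0 B_ack=1417
After event 4: A_seq=1417 A_ack=114 B_seq=114 B_ack=1417
After event 5: A_seq=1576 A_ack=114 B_seq=114 B_ack=1576

1576 114 114 1576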